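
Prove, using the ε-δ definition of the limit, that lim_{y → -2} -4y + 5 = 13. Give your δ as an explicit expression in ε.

Let ε > 0. We need δ > 0 so that 0 < |y + 2| < δ implies |(-4y + 5) − 13| < ε.
|(-4y + 5) − 13| = |-4y - 8| = 4|y + 2|.
Thus it suffices that |y + 2| < ε/4.
Take δ = ε/4. If 0 < |y + 2| < δ then |(-4y + 5) − 13| = 4|y + 2| < 4·(ε/4) = ε.

δ = ε/4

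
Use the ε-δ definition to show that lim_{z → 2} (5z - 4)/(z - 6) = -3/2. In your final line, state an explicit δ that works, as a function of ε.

Fix ε > 0. We want δ > 0 with 0 < |z − 2| < δ ⇒ |(5z - 4)/(z - 6) + 3/2| < ε.
Combining over a common denominator, (5z - 4)/(z - 6) + 3/2 = [(5z - 4)·(-4) − 6·(z - 6)] / [(-4)·(z - 6)] = -26(z − 2) / ((-4)(z - 6)).
So |(5z - 4)/(z - 6) + 3/2| = 26|z − 2| / (4·|z − 6|).
Require δ ≤ 2, so |z − 6| ≥ |-4| − |z − 2| > 4 − 2 = 2.
Hence |(5z - 4)/(z - 6) + 3/2| < 26|z − 2|/(4·2) = (13/4)|z − 2|, which is < ε once |z − 2| < (4/13)ε.
Take δ = min(2, (4/13)ε). Then 0 < |z − 2| < δ forces both bounds, so |(5z - 4)/(z - 6) + 3/2| < ε.

δ = min(2, (4/13)ε)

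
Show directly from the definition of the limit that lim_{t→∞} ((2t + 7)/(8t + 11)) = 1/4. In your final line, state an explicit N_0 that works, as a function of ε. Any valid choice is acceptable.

N_0 = (17/32)/ε

Suppose ε > 0. We seek N_0 > 0 such that t > N_0 implies |(2t + 7)/(8t + 11) − (1/4)| < ε.
(2t + 7)/(8t + 11) − (1/4) = (8(2t + 7) − 2(8t + 11)) / (8(8t + 11)) = 34/(8(8t + 11)).
For t > 0 we have 8t + 11 > 8t, so |(2t + 7)/(8t + 11) − (1/4)| = 34/(8(8t + 11)) < 34/(8·8t) = (17/32)/t.
Thus |(2t + 7)/(8t + 11) − (1/4)| < ε whenever t > (17/32)/ε.
Take N_0 = (17/32)/ε. If t > N_0 then |(2t + 7)/(8t + 11) − (1/4)| < (17/32)/t < ε.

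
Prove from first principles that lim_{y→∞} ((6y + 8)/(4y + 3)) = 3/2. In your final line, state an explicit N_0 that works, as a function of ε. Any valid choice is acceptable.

N_0 = (7/8)/ε

Suppose ε > 0. We seek N_0 > 0 such that y > N_0 implies |(6y + 8)/(4y + 3) − (3/2)| < ε.
(6y + 8)/(4y + 3) − (3/2) = (4(6y + 8) − 6(4y + 3)) / (4(4y + 3)) = 14/(4(4y + 3)).
For y > 0 we have 4y + 3 > 4y, so |(6y + 8)/(4y + 3) − (3/2)| = 14/(4(4y + 3)) < 14/(4·4y) = (7/8)/y.
Thus |(6y + 8)/(4y + 3) − (3/2)| < ε whenever y > (7/8)/ε.
Take N_0 = (7/8)/ε. If y > N_0 then |(6y + 8)/(4y + 3) − (3/2)| < (7/8)/y < ε.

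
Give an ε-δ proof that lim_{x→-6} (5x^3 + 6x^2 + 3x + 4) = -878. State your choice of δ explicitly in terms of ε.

δ = min(2, ε/659)

Suppose ε > 0. We want δ > 0 such that 0 < |x + 6| < δ implies |(5x^3 + 6x^2 + 3x + 4) + 878| < ε.
(5x^3 + 6x^2 + 3x + 4) + 878 = 5x^3 + 6x^2 + 3x + 882 = (x + 6)(5x^2 - 24x + 147).
So |(5x^3 + 6x^2 + 3x + 4) + 878| = |x + 6|·|5x^2 - 24x + 147|.
Require δ ≤ 2. Then |x + 6| < 2 gives |x| < 8, and by the triangle inequality |5x^2 - 24x + 147| ≤ 5·8^2 + 24·8 + 147 = 659.
Hence |(5x^3 + 6x^2 + 3x + 4) + 878| ≤ 659|x + 6| < ε provided |x + 6| < ε/659.
Take δ = min(2, ε/659). Then 0 < |x + 6| < δ gives both |x + 6| < 2 and |x + 6| < ε/659, so |(5x^3 + 6x^2 + 3x + 4) + 878| < ε.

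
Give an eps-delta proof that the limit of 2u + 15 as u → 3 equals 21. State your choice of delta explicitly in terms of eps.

Suppose eps > 0. We need delta > 0 so that 0 < |u − 3| < delta implies |(2u + 15) − 21| < eps.
|(2u + 15) − 21| = |2u - 6| = 2|u − 3|.
So 2|u − 3| < eps exactly when |u − 3| < eps/2.
Take delta = eps/2. If 0 < |u − 3| < delta then |(2u + 15) − 21| = 2|u − 3| < 2·(eps/2) = eps.

delta = eps/2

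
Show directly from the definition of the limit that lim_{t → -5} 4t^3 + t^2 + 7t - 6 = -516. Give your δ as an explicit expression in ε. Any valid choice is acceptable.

Suppose ε > 0. We want δ > 0 such that 0 < |t + 5| < δ implies |(4t^3 + t^2 + 7t - 6) + 516| < ε.
(4t^3 + t^2 + 7t - 6) + 516 = 4t^3 + t^2 + 7t + 510 = (t + 5)(4t^2 - 19t + 102).
So |(4t^3 + t^2 + 7t - 6) + 516| = |t + 5|·|4t^2 - 19t + 102|.
Require δ ≤ 2. Then |t + 5| < 2 gives |t| < 7, and by the triangle inequality |4t^2 - 19t + 102| ≤ 4·7^2 + 19·7 + 102 = 431.
Hence |(4t^3 + t^2 + 7t - 6) + 516| ≤ 431|t + 5| < ε provided |t + 5| < ε/431.
Take δ = min(2, ε/431). Then 0 < |t + 5| < δ gives both |t + 5| < 2 and |t + 5| < ε/431, so |(4t^3 + t^2 + 7t - 6) + 516| < ε.

δ = min(2, ε/431)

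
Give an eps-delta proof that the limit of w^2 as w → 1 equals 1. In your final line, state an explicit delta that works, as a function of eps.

delta = min(2, eps/4)

Let eps > 0 be given. We seek delta > 0 with 0 < |w − 1| < delta ⇒ |w^2 − 1| < eps.
Factor: w^2 − 1 = (w − 1)(w + 1), so |w^2 − 1| = |w − 1|·|w + 1|.
Impose delta ≤ 2 so that |w| < 3; then |w + 1| ≤ 4.
Hence |w^2 − 1| ≤ 4|w − 1|, which is < eps once |w − 1| < eps/4.
Take delta = min(2, eps/4). If 0 < |w − 1| < delta then both bounds hold and |w^2 − 1| ≤ 4|w − 1| < 4·(eps/4) = eps.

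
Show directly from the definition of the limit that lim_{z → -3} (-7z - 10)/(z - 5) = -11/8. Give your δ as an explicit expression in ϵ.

Let ϵ > 0 be given. We want δ > 0 with 0 < |z + 3| < δ ⇒ |(-7z - 10)/(z - 5) + 11/8| < ϵ.
Combining over a common denominator, (-7z - 10)/(z - 5) + 11/8 = [(-7z - 10)·(-8) − 11·(z - 5)] / [(-8)·(z - 5)] = 45(z + 3) / ((-8)(z - 5)).
So |(-7z - 10)/(z - 5) + 11/8| = 45|z + 3| / (8·|z − 5|).
Restrict δ ≤ 4. Then |z + 3| < 4 gives |z − 5| = |(z + 3) + (-8)| ≥ 8 − 4 = 4.
Hence |(-7z - 10)/(z - 5) + 11/8| < 45|z + 3|/(8·4) = (45/32)|z + 3|, which is < ϵ once |z + 3| < (32/45)ϵ.
Take δ = min(4, (32/45)ϵ). Then 0 < |z + 3| < δ forces both bounds, so |(-7z - 10)/(z - 5) + 11/8| < ϵ.

δ = min(4, (32/45)ϵ)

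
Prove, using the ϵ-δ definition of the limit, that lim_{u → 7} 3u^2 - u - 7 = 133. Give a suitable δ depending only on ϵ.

Let ϵ > 0. We want δ > 0 such that 0 < |u − 7| < δ implies |(3u^2 - u - 7) − 133| < ϵ.
(3u^2 - u - 7) − 133 = 3u^2 - u - 140 = (u − 7)(3u + 20).
So |(3u^2 - u - 7) − 133| = |u − 7|·|3u + 20|.
Assume first that |u − 7| < 1, so |u| < 8. Then |3u + 20| ≤ 3·8 + 20 = 44.
Hence |(3u^2 - u - 7) − 133| ≤ 44|u − 7| < ϵ provided |u − 7| < ϵ/44.
Choosing δ = min(1, ϵ/44) ensures both conditions, hence |(3u^2 - u - 7) − 133| < ϵ.

δ = min(1, ϵ/44)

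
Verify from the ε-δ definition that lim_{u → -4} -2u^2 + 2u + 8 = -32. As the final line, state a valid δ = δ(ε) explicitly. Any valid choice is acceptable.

δ = min(1, ε/20)

Let ε > 0 be given. We want δ > 0 such that 0 < |u + 4| < δ implies |(-2u^2 + 2u + 8) + 32| < ε.
(-2u^2 + 2u + 8) + 32 = -2u^2 + 2u + 40 = (u + 4)(-2u + 10).
So |(-2u^2 + 2u + 8) + 32| = |u + 4|·|-2u + 10|.
Assume first that |u + 4| < 1, so |u| < 5. Then |-2u + 10| ≤ 2·5 + 10 = 20.
Hence |(-2u^2 + 2u + 8) + 32| ≤ 20|u + 4| < ε provided |u + 4| < ε/20.
Take δ = min(1, ε/20). Then 0 < |u + 4| < δ gives both |u + 4| < 1 and |u + 4| < ε/20, so |(-2u^2 + 2u + 8) + 32| < ε.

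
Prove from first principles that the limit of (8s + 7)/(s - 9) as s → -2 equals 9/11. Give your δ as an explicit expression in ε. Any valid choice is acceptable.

Fix ε > 0. We want δ > 0 with 0 < |s + 2| < δ ⇒ |(8s + 7)/(s - 9) − (9/11)| < ε.
Combining over a common denominator, (8s + 7)/(s - 9) − (9/11) = [(8s + 7)·(-11) − (-9)·(s - 9)] / [(-11)·(s - 9)] = -79(s + 2) / ((-11)(s - 9)).
So |(8s + 7)/(s - 9) − (9/11)| = 79|s + 2| / (11·|s − 9|).
Restrict δ ≤ 11/2. Then |s + 2| < 11/2 gives |s − 9| = |(s + 2) + (-11)| ≥ 11 − 11/2 = 11/2.
Hence |(8s + 7)/(s - 9) − (9/11)| < 79|s + 2|/(11·(11/2)) = (158/121)|s + 2|, which is < ε once |s + 2| < (121/158)ε.
Take δ = min(11/2, (121/158)ε). Then 0 < |s + 2| < δ forces both bounds, so |(8s + 7)/(s - 9) − (9/11)| < ε.

δ = min(11/2, (121/158)ε)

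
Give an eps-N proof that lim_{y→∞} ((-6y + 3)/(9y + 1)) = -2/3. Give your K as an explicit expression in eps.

Let eps > 0 be given. We seek K > 0 such that y > K implies |(-6y + 3)/(9y + 1) + 2/3| < eps.
(-6y + 3)/(9y + 1) + 2/3 = (9(-6y + 3) − (-6)(9y + 1)) / (9(9y + 1)) = 33/(9(9y + 1)).
For y > 0 we have 9y + 1 > 9y, so |(-6y + 3)/(9y + 1) + 2/3| = 33/(9(9y + 1)) < 33/(9·9y) = (11/27)/y.
Thus |(-6y + 3)/(9y + 1) + 2/3| < eps whenever y > (11/27)/eps.
Take K = (11/27)/eps. If y > K then |(-6y + 3)/(9y + 1) + 2/3| < (11/27)/y < eps.

K = (11/27)/eps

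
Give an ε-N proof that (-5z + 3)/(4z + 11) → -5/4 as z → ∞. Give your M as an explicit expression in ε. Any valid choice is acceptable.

M = (67/16)/ε

Let ε > 0 be given. We seek M > 0 such that z > M implies |(-5z + 3)/(4z + 11) + 5/4| < ε.
(-5z + 3)/(4z + 11) + 5/4 = (4(-5z + 3) − (-5)(4z + 11)) / (4(4z + 11)) = 67/(4(4z + 11)).
For z > 0 we have 4z + 11 > 4z, so |(-5z + 3)/(4z + 11) + 5/4| = 67/(4(4z + 11)) < 67/(4·4z) = (67/16)/z.
Thus |(-5z + 3)/(4z + 11) + 5/4| < ε whenever z > (67/16)/ε.
Take M = (67/16)/ε. If z > M then |(-5z + 3)/(4z + 11) + 5/4| < (67/16)/z < ε.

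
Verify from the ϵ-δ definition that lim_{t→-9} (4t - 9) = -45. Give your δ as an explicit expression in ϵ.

Suppose ϵ > 0. We need δ > 0 so that 0 < |t + 9| < δ implies |(4t - 9) + 45| < ϵ.
Since (4t - 9) + 45 = 4(t + 9), we have |(4t - 9) + 45| = 4|t + 9|.
So 4|t + 9| < ϵ exactly when |t + 9| < ϵ/4.
Take δ = ϵ/4. If 0 < |t + 9| < δ then |(4t - 9) + 45| = 4|t + 9| < 4·(ϵ/4) = ϵ.

δ = ϵ/4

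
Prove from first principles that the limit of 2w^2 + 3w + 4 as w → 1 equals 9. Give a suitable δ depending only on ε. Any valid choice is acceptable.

δ = min(1, ε/9)

Let ε > 0 be given. We want δ > 0 such that 0 < |w − 1| < δ implies |(2w^2 + 3w + 4) − 9| < ε.
(2w^2 + 3w + 4) − 9 = 2w^2 + 3w - 5 = (w − 1)(2w + 5).
So |(2w^2 + 3w + 4) − 9| = |w − 1|·|2w + 5|.
Assume first that |w − 1| < 1, so |w| < 2. Then |2w + 5| ≤ 2·2 + 5 = 9.
Hence |(2w^2 + 3w + 4) − 9| ≤ 9|w − 1| < ε provided |w − 1| < ε/9.
Choosing δ = min(1, ε/9) ensures both conditions, hence |(2w^2 + 3w + 4) − 9| < ε.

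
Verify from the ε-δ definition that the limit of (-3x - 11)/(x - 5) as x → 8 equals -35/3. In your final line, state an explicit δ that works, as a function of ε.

δ = min(3/2, (9/52)ε)

Suppose ε > 0. We want δ > 0 with 0 < |x − 8| < δ ⇒ |(-3x - 11)/(x - 5) + 35/3| < ε.
Combining over a common denominator, (-3x - 11)/(x - 5) + 35/3 = [(-3x - 11)·3 − (-35)·(x - 5)] / [3·(x - 5)] = 26(x − 8) / (3(x - 5)).
So |(-3x - 11)/(x - 5) + 35/3| = 26|x − 8| / (3·|x − 5|).
Require δ ≤ 3/2, so |x − 5| ≥ |3| − |x − 8| > 3 − 3/2 = 3/2.
Hence |(-3x - 11)/(x - 5) + 35/3| < 26|x − 8|/(3·(3/2)) = (52/9)|x − 8|, which is < ε once |x − 8| < (9/52)ε.
Take δ = min(3/2, (9/52)ε). Then 0 < |x − 8| < δ forces both bounds, so |(-3x - 11)/(x - 5) + 35/3| < ε.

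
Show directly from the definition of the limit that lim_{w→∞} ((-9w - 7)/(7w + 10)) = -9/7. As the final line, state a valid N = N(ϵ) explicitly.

Let ϵ > 0. We seek N > 0 such that w > N implies |(-9w - 7)/(7w + 10) + 9/7| < ϵ.
(-9w - 7)/(7w + 10) + 9/7 = (7(-9w - 7) − (-9)(7w + 10)) / (7(7w + 10)) = 41/(7(7w + 10)).
For w > 0 we have 7w + 10 > 7w, so |(-9w - 7)/(7w + 10) + 9/7| = 41/(7(7w + 10)) < 41/(7·7w) = (41/49)/w.
Thus |(-9w - 7)/(7w + 10) + 9/7| < ϵ whenever w > (41/49)/ϵ.
Take N = (41/49)/ϵ. If w > N then |(-9w - 7)/(7w + 10) + 9/7| < (41/49)/w < ϵ.

N = (41/49)/ϵ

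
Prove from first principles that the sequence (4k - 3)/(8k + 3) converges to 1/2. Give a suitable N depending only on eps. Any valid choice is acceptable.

N = (9/16)/eps

Let eps > 0. For k ≥ 1, |(4k - 3)/(8k + 3) − (1/2)| = |-36|/(8(8k + 3)) = 36/(8(8k + 3)).
Since 8k + 3 ≥ 8k for k ≥ 1, this is ≤ 36/(8·8k) = (9/16)/k.
So |(4k - 3)/(8k + 3) − (1/2)| < eps whenever k > (9/16)/eps.
Take N = (9/16)/eps. If k > N then |(4k - 3)/(8k + 3) − (1/2)| ≤ (9/16)/k < eps.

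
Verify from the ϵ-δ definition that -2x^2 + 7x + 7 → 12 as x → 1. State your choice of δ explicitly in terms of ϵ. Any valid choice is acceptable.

δ = min(2, ϵ/11)

Suppose ϵ > 0. We want δ > 0 such that 0 < |x − 1| < δ implies |(-2x^2 + 7x + 7) − 12| < ϵ.
(-2x^2 + 7x + 7) − 12 = -2x^2 + 7x - 5 = (x − 1)(-2x + 5).
So |(-2x^2 + 7x + 7) − 12| = |x − 1|·|-2x + 5|.
Assume first that |x − 1| < 2, so |x| < 3. Then |-2x + 5| ≤ 2·3 + 5 = 11.
Hence |(-2x^2 + 7x + 7) − 12| ≤ 11|x − 1| < ϵ provided |x − 1| < ϵ/11.
Take δ = min(2, ϵ/11). Then 0 < |x − 1| < δ gives both |x − 1| < 2 and |x − 1| < ϵ/11, so |(-2x^2 + 7x + 7) − 12| < ϵ.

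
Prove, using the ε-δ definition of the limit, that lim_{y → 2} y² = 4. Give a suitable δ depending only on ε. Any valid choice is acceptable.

Let ε > 0. We seek δ > 0 with 0 < |y − 2| < δ ⇒ |y² − 4| < ε.
Factor: y² − 4 = (y − 2)(y + 2), so |y² − 4| = |y − 2|·|y + 2|.
Impose δ ≤ 1 so that |y| < 3; then |y + 2| ≤ 5.
Hence |y² − 4| ≤ 5|y − 2|, which is < ε once |y − 2| < ε/5.
Take δ = min(1, ε/5). If 0 < |y − 2| < δ then both bounds hold and |y² − 4| ≤ 5|y − 2| < 5·(ε/5) = ε.

δ = min(1, ε/5)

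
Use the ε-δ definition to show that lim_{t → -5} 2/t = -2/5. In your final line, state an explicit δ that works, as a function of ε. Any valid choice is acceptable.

Fix ε > 0. We seek δ > 0 such that 0 < |t + 5| < δ implies |2/t + 2/5| < ε.
|2/t + 2/5| = 2·|-5 − t|/(5·|t|) = 2|t + 5|/(5|t|).
Require δ ≤ 5/2 so that |t| > 5 − 5/2 = 5/2, hence 5|t| > 25/2.
Then |2/t + 2/5| < 2|t + 5|/(25/2), which is < ε when |t + 5| < (25/4)ε.
Take δ = min(5/2, (25/4)ε). Then 0 < |t + 5| < δ gives both |t + 5| < 5/2 and |t + 5| < (25/4)ε, so |2/t + 2/5| < ε.

δ = min(5/2, (25/4)ε)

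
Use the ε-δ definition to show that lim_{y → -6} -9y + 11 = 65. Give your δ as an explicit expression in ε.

δ = ε/9

Let ε > 0. We need δ > 0 so that 0 < |y + 6| < δ implies |(-9y + 11) − 65| < ε.
Since (-9y + 11) − 65 = -9(y + 6), we have |(-9y + 11) − 65| = 9|y + 6|.
So 9|y + 6| < ε exactly when |y + 6| < ε/9.
Take δ = ε/9. If 0 < |y + 6| < δ then |(-9y + 11) − 65| = 9|y + 6| < 9·(ε/9) = ε.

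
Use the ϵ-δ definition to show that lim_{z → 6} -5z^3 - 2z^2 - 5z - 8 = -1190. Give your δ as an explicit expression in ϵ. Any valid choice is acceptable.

δ = min(2, ϵ/773)

Let ϵ > 0. We want δ > 0 such that 0 < |z − 6| < δ implies |(-5z^3 - 2z^2 - 5z - 8) + 1190| < ϵ.
(-5z^3 - 2z^2 - 5z - 8) + 1190 = -5z^3 - 2z^2 - 5z + 1182 = (z − 6)(-5z^2 - 32z - 197).
So |(-5z^3 - 2z^2 - 5z - 8) + 1190| = |z − 6|·|-5z^2 - 32z - 197|.
Require δ ≤ 2. Then |z − 6| < 2 gives |z| < 8, and by the triangle inequality |-5z^2 - 32z - 197| ≤ 5·8^2 + 32·8 + 197 = 773.
Hence |(-5z^3 - 2z^2 - 5z - 8) + 1190| ≤ 773|z − 6| < ϵ provided |z − 6| < ϵ/773.
Choosing δ = min(2, ϵ/773) ensures both conditions, hence |(-5z^3 - 2z^2 - 5z - 8) + 1190| < ϵ.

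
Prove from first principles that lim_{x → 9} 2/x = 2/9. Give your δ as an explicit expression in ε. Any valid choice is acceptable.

δ = min(9/2, (81/4)ε)

Let ε > 0. We seek δ > 0 such that 0 < |x − 9| < δ implies |2/x − (2/9)| < ε.
|2/x − (2/9)| = 2·|9 − x|/(9·|x|) = 2|x − 9|/(9|x|).
Restrict δ ≤ 9/2. Then |x − 9| < 9/2 gives |x| > 9/2, so 9|x| > 81/2.
Then |2/x − (2/9)| < 2|x − 9|/(81/2), which is < ε when |x − 9| < (81/4)ε.
Take δ = min(9/2, (81/4)ε). Then 0 < |x − 9| < δ gives both |x − 9| < 9/2 and |x − 9| < (81/4)ε, so |2/x − (2/9)| < ε.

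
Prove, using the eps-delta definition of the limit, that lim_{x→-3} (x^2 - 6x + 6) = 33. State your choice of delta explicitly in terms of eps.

delta = min(1, eps/13)

Fix eps > 0. We want delta > 0 such that 0 < |x + 3| < delta implies |(x^2 - 6x + 6) − 33| < eps.
(x^2 - 6x + 6) − 33 = x^2 - 6x - 27 = (x + 3)(x - 9).
So |(x^2 - 6x + 6) − 33| = |x + 3|·|x - 9|.
Assume first that |x + 3| < 1, so |x| < 4. Then |x - 9| ≤ 4 + 9 = 13.
Hence |(x^2 - 6x + 6) − 33| ≤ 13|x + 3| < eps provided |x + 3| < eps/13.
Choosing delta = min(1, eps/13) ensures both conditions, hence |(x^2 - 6x + 6) − 33| < eps.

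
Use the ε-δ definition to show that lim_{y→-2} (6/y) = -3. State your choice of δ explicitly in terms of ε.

δ = min(1, (1/3)ε)

Let ε > 0. We seek δ > 0 such that 0 < |y + 2| < δ implies |6/y + 3| < ε.
|6/y + 3| = 6·|-2 − y|/(2·|y|) = 6|y + 2|/(2|y|).
Require δ ≤ 1 so that |y| > 2 − 1 = 1, hence 2|y| > 2.
Then |6/y + 3| < 6|y + 2|/2, which is < ε when |y + 2| < (1/3)ε.
Take δ = min(1, (1/3)ε). Then 0 < |y + 2| < δ gives both |y + 2| < 1 and |y + 2| < (1/3)ε, so |6/y + 3| < ε.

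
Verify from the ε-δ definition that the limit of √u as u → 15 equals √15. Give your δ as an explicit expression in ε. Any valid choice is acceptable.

δ = min(15, √15·ε)

Fix ε > 0. We want δ > 0 such that 0 < |u − 15| < δ implies |√u − √15| < ε.
Rationalise: √u − √15 = (u − 15)/(√u + √15), so |√u − √15| = |u − 15|/(√u + √15).
Restrict δ ≤ 15 so that |u − 15| < 15 forces u > 0, and then √u + √15 > √15.
Hence |√u − √15| < |u − 15|/√15, which is < ε once |u − 15| < √15·ε.
Take δ = min(15, √15·ε). If 0 < |u − 15| < δ then u > 0 and |√u − √15| < |u − 15|/√15 < ε.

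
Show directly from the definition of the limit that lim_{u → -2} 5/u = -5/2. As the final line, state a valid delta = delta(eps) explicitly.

delta = min(1, (2/5)eps)

Suppose eps > 0. We seek delta > 0 such that 0 < |u + 2| < delta implies |5/u + 5/2| < eps.
|5/u + 5/2| = 5·|-2 − u|/(2·|u|) = 5|u + 2|/(2|u|).
Require delta ≤ 1 so that |u| > 2 − 1 = 1, hence 2|u| > 2.
Then |5/u + 5/2| < 5|u + 2|/2, which is < eps when |u + 2| < (2/5)eps.
Take delta = min(1, (2/5)eps). Then 0 < |u + 2| < delta gives both |u + 2| < 1 and |u + 2| < (2/5)eps, so |5/u + 5/2| < eps.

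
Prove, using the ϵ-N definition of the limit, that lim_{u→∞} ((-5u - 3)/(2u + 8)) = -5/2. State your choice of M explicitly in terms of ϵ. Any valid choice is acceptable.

Suppose ϵ > 0. We seek M > 0 such that u > M implies |(-5u - 3)/(2u + 8) + 5/2| < ϵ.
(-5u - 3)/(2u + 8) + 5/2 = (2(-5u - 3) − (-5)(2u + 8)) / (2(2u + 8)) = 34/(2(2u + 8)).
For u > 0 we have 2u + 8 > 2u, so |(-5u - 3)/(2u + 8) + 5/2| = 34/(2(2u + 8)) < 34/(2·2u) = (17/2)/u.
Thus |(-5u - 3)/(2u + 8) + 5/2| < ϵ whenever u > (17/2)/ϵ.
Take M = (17/2)/ϵ. If u > M then |(-5u - 3)/(2u + 8) + 5/2| < (17/2)/u < ϵ.

M = (17/2)/ϵ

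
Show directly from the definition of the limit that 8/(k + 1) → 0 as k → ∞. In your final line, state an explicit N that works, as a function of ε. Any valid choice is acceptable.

N = 8/ε

Let ε > 0. For k ≥ 1, |8/(k + 1) − 0| = 8/(k + 1) ≤ 8/k.
We need 8/k < ε, i.e. k > 8/ε.
Take N = 8/ε. If k > N then |8/(k + 1)| ≤ 8/k < ε.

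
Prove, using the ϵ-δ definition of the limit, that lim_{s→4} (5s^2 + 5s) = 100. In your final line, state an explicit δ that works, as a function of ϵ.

Let ϵ > 0. We want δ > 0 such that 0 < |s − 4| < δ implies |(5s^2 + 5s) − 100| < ϵ.
(5s^2 + 5s) − 100 = 5s^2 + 5s - 100 = (s − 4)(5s + 25).
So |(5s^2 + 5s) − 100| = |s − 4|·|5s + 25|.
Assume first that |s − 4| < 1, so |s| < 5. Then |5s + 25| ≤ 5·5 + 25 = 50.
Hence |(5s^2 + 5s) − 100| ≤ 50|s − 4| < ϵ provided |s − 4| < ϵ/50.
Take δ = min(1, ϵ/50). Then 0 < |s − 4| < δ gives both |s − 4| < 1 and |s − 4| < ϵ/50, so |(5s^2 + 5s) − 100| < ϵ.

δ = min(1, ϵ/50)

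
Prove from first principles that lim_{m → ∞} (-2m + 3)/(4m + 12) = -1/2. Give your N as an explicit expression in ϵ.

N = (9/4)/ϵ

Fix ϵ > 0. For m ≥ 1, |(-2m + 3)/(4m + 12) + 1/2| = |36|/(4(4m + 12)) = 36/(4(4m + 12)).
Since 4m + 12 ≥ 4m for m ≥ 1, this is ≤ 36/(4·4m) = (9/4)/m.
So |(-2m + 3)/(4m + 12) + 1/2| < ϵ whenever m > (9/4)/ϵ.
Take N = (9/4)/ϵ. If m > N then |(-2m + 3)/(4m + 12) + 1/2| ≤ (9/4)/m < ϵ.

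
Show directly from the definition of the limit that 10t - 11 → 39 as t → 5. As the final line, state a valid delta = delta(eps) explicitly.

Let eps > 0. We need delta > 0 so that 0 < |t − 5| < delta implies |(10t - 11) − 39| < eps.
Since (10t - 11) − 39 = 10(t − 5), we have |(10t - 11) − 39| = 10|t − 5|.
So 10|t − 5| < eps exactly when |t − 5| < eps/10.
Choosing delta = eps/10 gives |(10t - 11) − 39| = 10|t − 5| < eps whenever |t − 5| < delta.

delta = eps/10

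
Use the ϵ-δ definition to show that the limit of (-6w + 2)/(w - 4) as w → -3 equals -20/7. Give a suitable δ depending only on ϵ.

δ = min(7/2, (49/44)ϵ)

Let ϵ > 0 be given. We want δ > 0 with 0 < |w + 3| < δ ⇒ |(-6w + 2)/(w - 4) + 20/7| < ϵ.
Combining over a common denominator, (-6w + 2)/(w - 4) + 20/7 = [(-6w + 2)·(-7) − 20·(w - 4)] / [(-7)·(w - 4)] = 22(w + 3) / ((-7)(w - 4)).
So |(-6w + 2)/(w - 4) + 20/7| = 22|w + 3| / (7·|w − 4|).
Require δ ≤ 7/2, so |w − 4| ≥ |-7| − |w + 3| > 7 − 7/2 = 7/2.
Hence |(-6w + 2)/(w - 4) + 20/7| < 22|w + 3|/(7·(7/2)) = (44/49)|w + 3|, which is < ϵ once |w + 3| < (49/44)ϵ.
Take δ = min(7/2, (49/44)ϵ). Then 0 < |w + 3| < δ forces both bounds, so |(-6w + 2)/(w - 4) + 20/7| < ϵ.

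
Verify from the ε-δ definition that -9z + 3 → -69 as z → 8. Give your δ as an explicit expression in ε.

δ = ε/9

Let ε > 0 be given. We need δ > 0 so that 0 < |z − 8| < δ implies |(-9z + 3) + 69| < ε.
Since (-9z + 3) + 69 = -9(z − 8), we have |(-9z + 3) + 69| = 9|z − 8|.
So 9|z − 8| < ε exactly when |z − 8| < ε/9.
Take δ = ε/9. If 0 < |z − 8| < δ then |(-9z + 3) + 69| = 9|z − 8| < 9·(ε/9) = ε.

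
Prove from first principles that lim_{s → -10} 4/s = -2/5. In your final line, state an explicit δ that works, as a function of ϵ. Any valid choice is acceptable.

Suppose ϵ > 0. We seek δ > 0 such that 0 < |s + 10| < δ implies |4/s + 2/5| < ϵ.
|4/s + 2/5| = 4·|-10 − s|/(10·|s|) = 4|s + 10|/(10|s|).
Restrict δ ≤ 5. Then |s + 10| < 5 gives |s| > 5, so 10|s| > 50.
Then |4/s + 2/5| < 4|s + 10|/50, which is < ϵ when |s + 10| < (25/2)ϵ.
Take δ = min(5, (25/2)ϵ). Then 0 < |s + 10| < δ gives both |s + 10| < 5 and |s + 10| < (25/2)ϵ, so |4/s + 2/5| < ϵ.

δ = min(5, (25/2)ϵ)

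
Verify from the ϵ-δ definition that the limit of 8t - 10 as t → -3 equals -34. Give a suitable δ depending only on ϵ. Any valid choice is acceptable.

Fix ϵ > 0. We need δ > 0 so that 0 < |t + 3| < δ implies |(8t - 10) + 34| < ϵ.
|(8t - 10) + 34| = |8t + 24| = 8|t + 3|.
Thus it suffices that |t + 3| < ϵ/8.
Choosing δ = ϵ/8 gives |(8t - 10) + 34| = 8|t + 3| < ϵ whenever |t + 3| < δ.

δ = ϵ/8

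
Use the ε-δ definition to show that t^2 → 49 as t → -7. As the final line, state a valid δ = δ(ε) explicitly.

Fix ε > 0. We seek δ > 0 with 0 < |t + 7| < δ ⇒ |t^2 − 49| < ε.
Factor: t^2 − 49 = (t + 7)(t - 7), so |t^2 − 49| = |t + 7|·|t - 7|.
Impose δ ≤ 2 so that |t| < 9; then |t - 7| ≤ 16.
Hence |t^2 − 49| ≤ 16|t + 7|, which is < ε once |t + 7| < ε/16.
Take δ = min(2, ε/16). If 0 < |t + 7| < δ then both bounds hold and |t^2 − 49| ≤ 16|t + 7| < 16·(ε/16) = ε.

δ = min(2, ε/16)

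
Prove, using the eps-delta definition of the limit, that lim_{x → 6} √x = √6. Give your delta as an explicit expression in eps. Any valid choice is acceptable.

Let eps > 0 be given. We want delta > 0 such that 0 < |x − 6| < delta implies |√x − √6| < eps.
Multiplying by the conjugate, |√x − √6| = |x − 6|/(√x + √6).
Restrict delta ≤ 6 so that |x − 6| < 6 forces x > 0, and then √x + √6 > √6.
Hence |√x − √6| < |x − 6|/√6, which is < eps once |x − 6| < √6·eps.
Take delta = min(6, √6·eps). If 0 < |x − 6| < delta then x > 0 and |√x − √6| < |x − 6|/√6 < eps.

delta = min(6, √6·eps)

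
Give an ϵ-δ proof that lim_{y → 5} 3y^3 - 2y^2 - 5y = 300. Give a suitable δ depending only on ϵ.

δ = min(1, ϵ/246)

Fix ϵ > 0. We want δ > 0 such that 0 < |y − 5| < δ implies |(3y^3 - 2y^2 - 5y) − 300| < ϵ.
(3y^3 - 2y^2 - 5y) − 300 = 3y^3 - 2y^2 - 5y - 300 = (y − 5)(3y^2 + 13y + 60).
So |(3y^3 - 2y^2 - 5y) − 300| = |y − 5|·|3y^2 + 13y + 60|.
Assume first that |y − 5| < 1, so |y| < 6. Then |3y^2 + 13y + 60| ≤ 3·6^2 + 13·6 + 60 = 246.
Hence |(3y^3 - 2y^2 - 5y) − 300| ≤ 246|y − 5| < ϵ provided |y − 5| < ϵ/246.
Take δ = min(1, ϵ/246). Then 0 < |y − 5| < δ gives both |y − 5| < 1 and |y − 5| < ϵ/246, so |(3y^3 - 2y^2 - 5y) − 300| < ϵ.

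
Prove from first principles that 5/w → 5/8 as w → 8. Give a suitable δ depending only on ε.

δ = min(4, (32/5)ε)

Let ε > 0 be given. We seek δ > 0 such that 0 < |w − 8| < δ implies |5/w − (5/8)| < ε.
|5/w − (5/8)| = 5·|8 − w|/(8·|w|) = 5|w − 8|/(8|w|).
Require δ ≤ 4 so that |w| > 8 − 4 = 4, hence 8|w| > 32.
Then |5/w − (5/8)| < 5|w − 8|/32, which is < ε when |w − 8| < (32/5)ε.
Take δ = min(4, (32/5)ε). Then 0 < |w − 8| < δ gives both |w − 8| < 4 and |w − 8| < (32/5)ε, so |5/w − (5/8)| < ε.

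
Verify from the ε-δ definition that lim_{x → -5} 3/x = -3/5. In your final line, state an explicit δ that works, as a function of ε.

δ = min(5/2, (25/6)ε)

Fix ε > 0. We seek δ > 0 such that 0 < |x + 5| < δ implies |3/x + 3/5| < ε.
|3/x + 3/5| = 3·|-5 − x|/(5·|x|) = 3|x + 5|/(5|x|).
Require δ ≤ 5/2 so that |x| > 5 − 5/2 = 5/2, hence 5|x| > 25/2.
Then |3/x + 3/5| < 3|x + 5|/(25/2), which is < ε when |x + 5| < (25/6)ε.
Take δ = min(5/2, (25/6)ε). Then 0 < |x + 5| < δ gives both |x + 5| < 5/2 and |x + 5| < (25/6)ε, so |3/x + 3/5| < ε.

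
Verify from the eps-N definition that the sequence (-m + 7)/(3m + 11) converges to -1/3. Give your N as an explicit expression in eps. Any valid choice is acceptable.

Suppose eps > 0. For m ≥ 1, |(-m + 7)/(3m + 11) + 1/3| = |32|/(3(3m + 11)) = 32/(3(3m + 11)).
Since 3m + 11 ≥ 3m for m ≥ 1, this is ≤ 32/(3·3m) = (32/9)/m.
So |(-m + 7)/(3m + 11) + 1/3| < eps whenever m > (32/9)/eps.
Take N = (32/9)/eps. If m > N then |(-m + 7)/(3m + 11) + 1/3| ≤ (32/9)/m < eps.

N = (32/9)/eps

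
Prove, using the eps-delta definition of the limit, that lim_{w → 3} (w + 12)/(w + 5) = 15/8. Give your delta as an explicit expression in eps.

delta = min(4, (32/7)eps)

Suppose eps > 0. We want delta > 0 with 0 < |w − 3| < delta ⇒ |(w + 12)/(w + 5) − (15/8)| < eps.
Combining over a common denominator, (w + 12)/(w + 5) − (15/8) = [(w + 12)·8 − 15·(w + 5)] / [8·(w + 5)] = -7(w − 3) / (8(w + 5)).
So |(w + 12)/(w + 5) − (15/8)| = 7|w − 3| / (8·|w + 5|).
Require delta ≤ 4, so |w + 5| ≥ |8| − |w − 3| > 8 − 4 = 4.
Hence |(w + 12)/(w + 5) − (15/8)| < 7|w − 3|/(8·4) = (7/32)|w − 3|, which is < eps once |w − 3| < (32/7)eps.
Take delta = min(4, (32/7)eps). Then 0 < |w − 3| < delta forces both bounds, so |(w + 12)/(w + 5) − (15/8)| < eps.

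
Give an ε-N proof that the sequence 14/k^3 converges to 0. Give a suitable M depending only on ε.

Fix ε > 0. For k ≥ 1, |14/k^3 − 0| = 14/k^3.
14/k^3 < ε ⇔ k^3 > 14/ε ⇔ k > (14/ε)^{1/3}.
Take M = (14/ε)^{1/3}. Then k > M implies 14/k^3 < ε.

M = (14/ε)^{1/3}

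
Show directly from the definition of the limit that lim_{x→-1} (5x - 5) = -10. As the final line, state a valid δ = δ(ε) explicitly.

δ = ε/5

Suppose ε > 0. We need δ > 0 so that 0 < |x + 1| < δ implies |(5x - 5) + 10| < ε.
Since (5x - 5) + 10 = 5(x + 1), we have |(5x - 5) + 10| = 5|x + 1|.
Thus it suffices that |x + 1| < ε/5.
Take δ = ε/5. If 0 < |x + 1| < δ then |(5x - 5) + 10| = 5|x + 1| < 5·(ε/5) = ε.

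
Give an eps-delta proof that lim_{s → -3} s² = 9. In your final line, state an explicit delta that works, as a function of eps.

Suppose eps > 0. We seek delta > 0 with 0 < |s + 3| < delta ⇒ |s² − 9| < eps.
Factor: s² − 9 = (s + 3)(s - 3), so |s² − 9| = |s + 3|·|s - 3|.
Restrict delta ≤ 1. Then |s + 3| < 1 gives |s| < 4, so by the triangle inequality |s - 3| ≤ 4 + 3 = 7.
Hence |s² − 9| ≤ 7|s + 3|, which is < eps once |s + 3| < eps/7.
Take delta = min(1, eps/7). If 0 < |s + 3| < delta then both bounds hold and |s² − 9| ≤ 7|s + 3| < 7·(eps/7) = eps.

delta = min(1, eps/7)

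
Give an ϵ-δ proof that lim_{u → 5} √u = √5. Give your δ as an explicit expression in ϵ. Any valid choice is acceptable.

Suppose ϵ > 0. We want δ > 0 such that 0 < |u − 5| < δ implies |√u − √5| < ϵ.
Rationalise: √u − √5 = (u − 5)/(√u + √5), so |√u − √5| = |u − 5|/(√u + √5).
Restrict δ ≤ 5 so that |u − 5| < 5 forces u > 0, and then √u + √5 > √5.
Hence |√u − √5| < |u − 5|/√5, which is < ϵ once |u − 5| < √5·ϵ.
Take δ = min(5, √5·ϵ). If 0 < |u − 5| < δ then u > 0 and |√u − √5| < |u − 5|/√5 < ϵ.

δ = min(5, √5·ϵ)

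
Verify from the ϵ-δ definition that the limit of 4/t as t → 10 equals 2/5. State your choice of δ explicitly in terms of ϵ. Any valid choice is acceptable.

δ = min(5, (25/2)ϵ)

Fix ϵ > 0. We seek δ > 0 such that 0 < |t − 10| < δ implies |4/t − (2/5)| < ϵ.
|4/t − (2/5)| = 4·|10 − t|/(10·|t|) = 4|t − 10|/(10|t|).
Restrict δ ≤ 5. Then |t − 10| < 5 gives |t| > 5, so 10|t| > 50.
Then |4/t − (2/5)| < 4|t − 10|/50, which is < ϵ when |t − 10| < (25/2)ϵ.
Take δ = min(5, (25/2)ϵ). Then 0 < |t − 10| < δ gives both |t − 10| < 5 and |t − 10| < (25/2)ϵ, so |4/t − (2/5)| < ϵ.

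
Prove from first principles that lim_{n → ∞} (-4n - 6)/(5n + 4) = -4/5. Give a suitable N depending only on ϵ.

Fix ϵ > 0. For n ≥ 1, |(-4n - 6)/(5n + 4) + 4/5| = |-14|/(5(5n + 4)) = 14/(5(5n + 4)).
Since 5n + 4 ≥ 5n for n ≥ 1, this is ≤ 14/(5·5n) = (14/25)/n.
So |(-4n - 6)/(5n + 4) + 4/5| < ϵ whenever n > (14/25)/ϵ.
Take N = (14/25)/ϵ. If n > N then |(-4n - 6)/(5n + 4) + 4/5| ≤ (14/25)/n < ϵ.

N = (14/25)/ϵ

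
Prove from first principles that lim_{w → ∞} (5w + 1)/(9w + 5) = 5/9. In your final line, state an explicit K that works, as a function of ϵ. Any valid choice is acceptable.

K = (16/81)/ϵ

Suppose ϵ > 0. We seek K > 0 such that w > K implies |(5w + 1)/(9w + 5) − (5/9)| < ϵ.
(5w + 1)/(9w + 5) − (5/9) = (9(5w + 1) − 5(9w + 5)) / (9(9w + 5)) = -16/(9(9w + 5)).
For w > 0 we have 9w + 5 > 9w, so |(5w + 1)/(9w + 5) − (5/9)| = 16/(9(9w + 5)) < 16/(9·9w) = (16/81)/w.
Thus |(5w + 1)/(9w + 5) − (5/9)| < ϵ whenever w > (16/81)/ϵ.
Take K = (16/81)/ϵ. If w > K then |(5w + 1)/(9w + 5) − (5/9)| < (16/81)/w < ϵ.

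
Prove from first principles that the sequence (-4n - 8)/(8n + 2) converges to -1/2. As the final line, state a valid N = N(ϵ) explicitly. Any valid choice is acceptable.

N = (7/8)/ϵ

Let ϵ > 0. For n ≥ 1, |(-4n - 8)/(8n + 2) + 1/2| = |-56|/(8(8n + 2)) = 56/(8(8n + 2)).
Since 8n + 2 ≥ 8n for n ≥ 1, this is ≤ 56/(8·8n) = (7/8)/n.
So |(-4n - 8)/(8n + 2) + 1/2| < ϵ whenever n > (7/8)/ϵ.
Take N = (7/8)/ϵ. If n > N then |(-4n - 8)/(8n + 2) + 1/2| ≤ (7/8)/n < ϵ.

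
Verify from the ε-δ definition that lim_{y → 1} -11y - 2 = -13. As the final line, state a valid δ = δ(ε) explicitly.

δ = ε/11

Let ε > 0. We need δ > 0 so that 0 < |y − 1| < δ implies |(-11y - 2) + 13| < ε.
Since (-11y - 2) + 13 = -11(y − 1), we have |(-11y - 2) + 13| = 11|y − 1|.
Thus it suffices that |y − 1| < ε/11.
Choosing δ = ε/11 gives |(-11y - 2) + 13| = 11|y − 1| < ε whenever |y − 1| < δ.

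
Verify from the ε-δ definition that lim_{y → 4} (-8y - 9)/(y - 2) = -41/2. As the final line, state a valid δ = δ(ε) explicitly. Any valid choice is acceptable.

δ = min(1, (2/25)ε)

Fix ε > 0. We want δ > 0 with 0 < |y − 4| < δ ⇒ |(-8y - 9)/(y - 2) + 41/2| < ε.
Combining over a common denominator, (-8y - 9)/(y - 2) + 41/2 = [(-8y - 9)·2 − (-41)·(y - 2)] / [2·(y - 2)] = 25(y − 4) / (2(y - 2)).
So |(-8y - 9)/(y - 2) + 41/2| = 25|y − 4| / (2·|y − 2|).
Require δ ≤ 1, so |y − 2| ≥ |2| − |y − 4| > 2 − 1 = 1.
Hence |(-8y - 9)/(y - 2) + 41/2| < 25|y − 4|/(2·1) = (25/2)|y − 4|, which is < ε once |y − 4| < (2/25)ε.
Take δ = min(1, (2/25)ε). Then 0 < |y − 4| < δ forces both bounds, so |(-8y - 9)/(y - 2) + 41/2| < ε.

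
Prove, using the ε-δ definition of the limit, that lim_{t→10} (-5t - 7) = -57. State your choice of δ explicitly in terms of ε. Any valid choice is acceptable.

Fix ε > 0. We need δ > 0 so that 0 < |t − 10| < δ implies |(-5t - 7) + 57| < ε.
|(-5t - 7) + 57| = |-5t + 50| = 5|t − 10|.
Thus it suffices that |t − 10| < ε/5.
Take δ = ε/5. If 0 < |t − 10| < δ then |(-5t - 7) + 57| = 5|t − 10| < 5·(ε/5) = ε.

δ = ε/5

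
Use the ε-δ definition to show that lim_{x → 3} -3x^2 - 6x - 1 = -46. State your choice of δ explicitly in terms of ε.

δ = min(1, ε/27)

Let ε > 0. We want δ > 0 such that 0 < |x − 3| < δ implies |(-3x^2 - 6x - 1) + 46| < ε.
(-3x^2 - 6x - 1) + 46 = -3x^2 - 6x + 45 = (x − 3)(-3x - 15).
So |(-3x^2 - 6x - 1) + 46| = |x − 3|·|-3x - 15|.
Assume first that |x − 3| < 1, so |x| < 4. Then |-3x - 15| ≤ 3·4 + 15 = 27.
Hence |(-3x^2 - 6x - 1) + 46| ≤ 27|x − 3| < ε provided |x − 3| < ε/27.
Choosing δ = min(1, ε/27) ensures both conditions, hence |(-3x^2 - 6x - 1) + 46| < ε.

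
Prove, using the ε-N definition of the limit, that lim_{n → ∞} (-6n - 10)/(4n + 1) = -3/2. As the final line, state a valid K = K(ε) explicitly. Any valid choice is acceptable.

K = (17/8)/ε

Let ε > 0 be given. For n ≥ 1, |(-6n - 10)/(4n + 1) + 3/2| = |-34|/(4(4n + 1)) = 34/(4(4n + 1)).
Since 4n + 1 ≥ 4n for n ≥ 1, this is ≤ 34/(4·4n) = (17/8)/n.
So |(-6n - 10)/(4n + 1) + 3/2| < ε whenever n > (17/8)/ε.
Take K = (17/8)/ε. If n > K then |(-6n - 10)/(4n + 1) + 3/2| ≤ (17/8)/n < ε.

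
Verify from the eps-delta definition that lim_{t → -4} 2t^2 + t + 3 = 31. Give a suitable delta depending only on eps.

Let eps > 0. We want delta > 0 such that 0 < |t + 4| < delta implies |(2t^2 + t + 3) − 31| < eps.
(2t^2 + t + 3) − 31 = 2t^2 + t - 28 = (t + 4)(2t - 7).
So |(2t^2 + t + 3) − 31| = |t + 4|·|2t - 7|.
Require delta ≤ 1. Then |t + 4| < 1 gives |t| < 5, and by the triangle inequality |2t - 7| ≤ 2·5 + 7 = 17.
Hence |(2t^2 + t + 3) − 31| ≤ 17|t + 4| < eps provided |t + 4| < eps/17.
Choosing delta = min(1, eps/17) ensures both conditions, hence |(2t^2 + t + 3) − 31| < eps.

delta = min(1, eps/17)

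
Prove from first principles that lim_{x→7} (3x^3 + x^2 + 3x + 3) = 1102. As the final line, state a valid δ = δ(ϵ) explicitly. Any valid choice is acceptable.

δ = min(1, ϵ/525)

Fix ϵ > 0. We want δ > 0 such that 0 < |x − 7| < δ implies |(3x^3 + x^2 + 3x + 3) − 1102| < ϵ.
(3x^3 + x^2 + 3x + 3) − 1102 = 3x^3 + x^2 + 3x - 1099 = (x − 7)(3x^2 + 22x + 157).
So |(3x^3 + x^2 + 3x + 3) − 1102| = |x − 7|·|3x^2 + 22x + 157|.
Assume first that |x − 7| < 1, so |x| < 8. Then |3x^2 + 22x + 157| ≤ 3·8^2 + 22·8 + 157 = 525.
Hence |(3x^3 + x^2 + 3x + 3) − 1102| ≤ 525|x − 7| < ϵ provided |x − 7| < ϵ/525.
Choosing δ = min(1, ϵ/525) ensures both conditions, hence |(3x^3 + x^2 + 3x + 3) − 1102| < ϵ.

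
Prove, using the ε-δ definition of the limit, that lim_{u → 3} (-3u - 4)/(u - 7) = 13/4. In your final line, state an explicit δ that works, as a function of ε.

δ = min(2, (8/25)ε)

Let ε > 0 be given. We want δ > 0 with 0 < |u − 3| < δ ⇒ |(-3u - 4)/(u - 7) − (13/4)| < ε.
Combining over a common denominator, (-3u - 4)/(u - 7) − (13/4) = [(-3u - 4)·(-4) − (-13)·(u - 7)] / [(-4)·(u - 7)] = 25(u − 3) / ((-4)(u - 7)).
So |(-3u - 4)/(u - 7) − (13/4)| = 25|u − 3| / (4·|u − 7|).
Restrict δ ≤ 2. Then |u − 3| < 2 gives |u − 7| = |(u − 3) + (-4)| ≥ 4 − 2 = 2.
Hence |(-3u - 4)/(u - 7) − (13/4)| < 25|u − 3|/(4·2) = (25/8)|u − 3|, which is < ε once |u − 3| < (8/25)ε.
Take δ = min(2, (8/25)ε). Then 0 < |u − 3| < δ forces both bounds, so |(-3u - 4)/(u - 7) − (13/4)| < ε.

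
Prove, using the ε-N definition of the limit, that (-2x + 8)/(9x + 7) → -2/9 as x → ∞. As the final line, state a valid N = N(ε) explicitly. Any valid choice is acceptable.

N = (86/81)/ε

Let ε > 0 be given. We seek N > 0 such that x > N implies |(-2x + 8)/(9x + 7) + 2/9| < ε.
(-2x + 8)/(9x + 7) + 2/9 = (9(-2x + 8) − (-2)(9x + 7)) / (9(9x + 7)) = 86/(9(9x + 7)).
For x > 0 we have 9x + 7 > 9x, so |(-2x + 8)/(9x + 7) + 2/9| = 86/(9(9x + 7)) < 86/(9·9x) = (86/81)/x.
Thus |(-2x + 8)/(9x + 7) + 2/9| < ε whenever x > (86/81)/ε.
Take N = (86/81)/ε. If x > N then |(-2x + 8)/(9x + 7) + 2/9| < (86/81)/x < ε.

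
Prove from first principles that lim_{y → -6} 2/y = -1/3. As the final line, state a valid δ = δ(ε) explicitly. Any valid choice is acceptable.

δ = min(3, 9ε)

Suppose ε > 0. We seek δ > 0 such that 0 < |y + 6| < δ implies |2/y + 1/3| < ε.
|2/y + 1/3| = 2·|-6 − y|/(6·|y|) = 2|y + 6|/(6|y|).
Restrict δ ≤ 3. Then |y + 6| < 3 gives |y| > 3, so 6|y| > 18.
Then |2/y + 1/3| < 2|y + 6|/18, which is < ε when |y + 6| < 9ε.
Take δ = min(3, 9ε). Then 0 < |y + 6| < δ gives both |y + 6| < 3 and |y + 6| < 9ε, so |2/y + 1/3| < ε.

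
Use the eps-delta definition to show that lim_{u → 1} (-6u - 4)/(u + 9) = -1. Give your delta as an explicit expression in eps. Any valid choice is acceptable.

delta = min(5, eps)

Fix eps > 0. We want delta > 0 with 0 < |u − 1| < delta ⇒ |(-6u - 4)/(u + 9) + 1| < eps.
Combining over a common denominator, (-6u - 4)/(u + 9) + 1 = [(-6u - 4)·10 − (-10)·(u + 9)] / [10·(u + 9)] = -50(u − 1) / (10(u + 9)).
So |(-6u - 4)/(u + 9) + 1| = 50|u − 1| / (10·|u + 9|).
Restrict delta ≤ 5. Then |u − 1| < 5 gives |u + 9| = |(u − 1) + 10| ≥ 10 − 5 = 5.
Hence |(-6u - 4)/(u + 9) + 1| < 50|u − 1|/(10·5) = |u − 1|, which is < eps once |u − 1| < eps.
Take delta = min(5, eps). Then 0 < |u − 1| < delta forces both bounds, so |(-6u - 4)/(u + 9) + 1| < eps.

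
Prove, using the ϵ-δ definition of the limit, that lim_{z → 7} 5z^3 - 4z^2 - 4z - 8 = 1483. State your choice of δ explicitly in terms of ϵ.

δ = min(2, ϵ/897)

Fix ϵ > 0. We want δ > 0 such that 0 < |z − 7| < δ implies |(5z^3 - 4z^2 - 4z - 8) − 1483| < ϵ.
(5z^3 - 4z^2 - 4z - 8) − 1483 = 5z^3 - 4z^2 - 4z - 1491 = (z − 7)(5z^2 + 31z + 213).
So |(5z^3 - 4z^2 - 4z - 8) − 1483| = |z − 7|·|5z^2 + 31z + 213|.
Require δ ≤ 2. Then |z − 7| < 2 gives |z| < 9, and by the triangle inequality |5z^2 + 31z + 213| ≤ 5·9^2 + 31·9 + 213 = 897.
Hence |(5z^3 - 4z^2 - 4z - 8) − 1483| ≤ 897|z − 7| < ϵ provided |z − 7| < ϵ/897.
Choosing δ = min(2, ϵ/897) ensures both conditions, hence |(5z^3 - 4z^2 - 4z - 8) − 1483| < ϵ.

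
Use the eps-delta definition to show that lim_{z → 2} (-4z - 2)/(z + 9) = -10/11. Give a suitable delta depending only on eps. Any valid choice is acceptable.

Let eps > 0 be given. We want delta > 0 with 0 < |z − 2| < delta ⇒ |(-4z - 2)/(z + 9) + 10/11| < eps.
Combining over a common denominator, (-4z - 2)/(z + 9) + 10/11 = [(-4z - 2)·11 − (-10)·(z + 9)] / [11·(z + 9)] = -34(z − 2) / (11(z + 9)).
So |(-4z - 2)/(z + 9) + 10/11| = 34|z − 2| / (11·|z + 9|).
Restrict delta ≤ 11/2. Then |z − 2| < 11/2 gives |z + 9| = |(z − 2) + 11| ≥ 11 − 11/2 = 11/2.
Hence |(-4z - 2)/(z + 9) + 10/11| < 34|z − 2|/(11·(11/2)) = (68/121)|z − 2|, which is < eps once |z − 2| < (121/68)eps.
Take delta = min(11/2, (121/68)eps). Then 0 < |z − 2| < delta forces both bounds, so |(-4z - 2)/(z + 9) + 10/11| < eps.

delta = min(11/2, (121/68)eps)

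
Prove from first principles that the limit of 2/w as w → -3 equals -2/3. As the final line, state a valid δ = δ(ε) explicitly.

δ = min(3/2, (9/4)ε)

Let ε > 0. We seek δ > 0 such that 0 < |w + 3| < δ implies |2/w + 2/3| < ε.
|2/w + 2/3| = 2·|-3 − w|/(3·|w|) = 2|w + 3|/(3|w|).
Require δ ≤ 3/2 so that |w| > 3 − 3/2 = 3/2, hence 3|w| > 9/2.
Then |2/w + 2/3| < 2|w + 3|/(9/2), which is < ε when |w + 3| < (9/4)ε.
Take δ = min(3/2, (9/4)ε). Then 0 < |w + 3| < δ gives both |w + 3| < 3/2 and |w + 3| < (9/4)ε, so |2/w + 2/3| < ε.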